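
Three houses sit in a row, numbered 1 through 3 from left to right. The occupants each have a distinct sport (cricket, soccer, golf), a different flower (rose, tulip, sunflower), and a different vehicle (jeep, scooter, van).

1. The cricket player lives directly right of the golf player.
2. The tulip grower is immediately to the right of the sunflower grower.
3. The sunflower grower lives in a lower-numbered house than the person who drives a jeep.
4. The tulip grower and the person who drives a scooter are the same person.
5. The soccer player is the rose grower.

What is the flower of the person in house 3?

House 1 vehicle: only van fits.
The cricket player is narrowed to house 2 or 3; consider each.
Placing it in house 3 leads to a contradiction, so it's in house 2.
From clue 1, the golf player must be in house 1.
That leaves soccer as the sport for house 3.
Clue 5 places the rose grower in house 3.
House 1 flower: only sunflower fits.
House 2 flower: only tulip fits.
The person who drives a scooter is in house 2 (clue 4).
So house 3 gets jeep for vehicle.
So: house 1 = golf/sunflower/van, house 2 = cricket/tulip/scooter, house 3 = soccer/rose/jeep.

rose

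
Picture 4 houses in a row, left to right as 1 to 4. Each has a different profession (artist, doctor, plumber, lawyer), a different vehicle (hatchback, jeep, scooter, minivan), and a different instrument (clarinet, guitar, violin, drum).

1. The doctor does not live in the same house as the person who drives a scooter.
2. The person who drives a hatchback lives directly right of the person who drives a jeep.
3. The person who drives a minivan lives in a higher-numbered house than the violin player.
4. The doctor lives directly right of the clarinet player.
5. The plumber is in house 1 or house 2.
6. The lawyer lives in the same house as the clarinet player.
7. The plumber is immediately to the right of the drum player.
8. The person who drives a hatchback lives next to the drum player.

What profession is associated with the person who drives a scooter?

By clue 7, the plumber is in house 2.
Clue 7 places the drum player in house 1.
By clue 8, the person who drives a hatchback is in house 2.
So house 4 gets guitar for instrument.
From clue 2, the person who drives a jeep must be in house 1.
Clue 6: the lawyer is in house 3.
From clue 6, the clarinet player must be in house 3.
So house 1 gets artist for profession.
That leaves doctor as the profession for house 4.
The only instrument still possible for house 2 is violin.
Clue 1 places the person who drives a scooter in house 3.
So house 4 gets minivan for vehicle.
So: house 1 = artist/jeep/drum, house 2 = plumber/hatchback/violin, house 3 = lawyer/scooter/clarinet, house 4 = doctor/minivan/guitar.

lawyer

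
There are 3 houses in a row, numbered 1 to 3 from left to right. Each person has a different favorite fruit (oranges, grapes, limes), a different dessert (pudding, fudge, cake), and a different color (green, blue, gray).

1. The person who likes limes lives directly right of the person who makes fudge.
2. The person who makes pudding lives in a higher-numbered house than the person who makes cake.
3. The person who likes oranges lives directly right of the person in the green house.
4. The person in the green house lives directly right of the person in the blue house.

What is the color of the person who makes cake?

The person in the green house is in house 2 (clue 4).
By clue 4, the person in the blue house is in house 1.
House 1's favorite fruit must be grapes (nothing else left).
The only dessert still possible for house 3 is pudding.
House 3 color: only gray fits.
Clue 3: the person who likes oranges is in house 3.
House 2 favorite fruit: only limes fits.
From clue 1, the person who makes fudge must be in house 1.
That leaves cake as the dessert for house 2.
So: house 1 = grapes/fudge/blue, house 2 = limes/cake/green, house 3 = oranges/pudding/gray.

green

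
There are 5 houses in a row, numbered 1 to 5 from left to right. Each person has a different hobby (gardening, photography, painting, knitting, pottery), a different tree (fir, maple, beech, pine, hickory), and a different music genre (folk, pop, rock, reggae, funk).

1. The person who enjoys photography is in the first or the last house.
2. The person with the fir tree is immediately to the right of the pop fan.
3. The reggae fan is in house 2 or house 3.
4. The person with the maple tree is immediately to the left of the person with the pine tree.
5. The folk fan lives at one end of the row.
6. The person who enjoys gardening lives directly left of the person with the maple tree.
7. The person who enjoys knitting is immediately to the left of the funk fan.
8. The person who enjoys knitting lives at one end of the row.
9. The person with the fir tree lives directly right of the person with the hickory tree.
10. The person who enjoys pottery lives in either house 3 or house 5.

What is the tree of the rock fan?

pine

From clue 8, the person who enjoys knitting must be in house 1.
The only hobby still possible for house 4 is painting.
The funk fan is in house 2 (clue 7).
House 2's hobby must be gardening (nothing else left).
The only hobby still possible for house 3 is pottery.
House 5 hobby: only photography fits.
The person with the maple tree is in house 3 (clue 6).
That leaves reggae as the music genre for house 3.
From clue 4, the person with the pine tree must be in house 4.
House 1 tree: only hickory fits.
Clue 9: the person with the fir tree is in house 2.
House 5's tree must be beech (nothing else left).
The pop fan is in house 1 (clue 2).
The only music genre still possible for house 4 is rock.
House 5 music genre: only folk fits.
So: house 1 = knitting/hickory/pop, house 2 = gardening/fir/funk, house 3 = pottery/maple/reggae, house 4 = painting/pine/rock, house 5 = photography/beech/folk.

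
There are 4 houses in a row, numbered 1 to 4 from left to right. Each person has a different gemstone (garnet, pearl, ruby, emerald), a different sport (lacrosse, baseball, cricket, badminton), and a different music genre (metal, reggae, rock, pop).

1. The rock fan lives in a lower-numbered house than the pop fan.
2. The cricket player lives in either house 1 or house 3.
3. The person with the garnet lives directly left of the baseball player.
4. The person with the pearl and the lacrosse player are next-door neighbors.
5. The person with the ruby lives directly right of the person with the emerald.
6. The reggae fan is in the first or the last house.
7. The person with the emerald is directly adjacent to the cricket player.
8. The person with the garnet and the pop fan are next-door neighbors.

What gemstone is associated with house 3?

ruby

Clue 7 places the person with the emerald in house 2.
From clue 5, the person with the ruby must be in house 3.
The only gemstone still possible for house 4 is pearl.
By clue 3, the baseball player is in house 2.
The lacrosse player is in house 3 (clue 4).
The pop fan is in house 2 (clue 8).
That leaves garnet as the gemstone for house 1.
That leaves cricket as the sport for house 1.
So house 4 gets badminton for sport.
Clue 1 places the rock fan in house 1.
House 3 music genre: only metal fits.
So house 4 gets reggae for music genre.
So: house 1 = garnet/cricket/rock, house 2 = emerald/baseball/pop, house 3 = ruby/lacrosse/metal, house 4 = pearl/badminton/reggae.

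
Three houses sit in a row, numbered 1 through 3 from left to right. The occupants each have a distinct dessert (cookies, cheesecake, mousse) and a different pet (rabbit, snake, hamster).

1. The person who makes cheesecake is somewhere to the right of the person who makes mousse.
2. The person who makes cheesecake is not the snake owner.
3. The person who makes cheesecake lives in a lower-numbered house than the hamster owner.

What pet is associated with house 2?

From clue 3, the person who makes cheesecake must be in house 2.
The hamster owner is in house 3 (clue 3).
House 1 dessert: only mousse fits.
House 3's dessert must be cookies (nothing else left).
The snake owner is in house 1 (clue 2).
House 2 pet: only rabbit fits.
So: house 1 = mousse/snake, house 2 = cheesecake/rabbit, house 3 = cookies/hamster.

rabbit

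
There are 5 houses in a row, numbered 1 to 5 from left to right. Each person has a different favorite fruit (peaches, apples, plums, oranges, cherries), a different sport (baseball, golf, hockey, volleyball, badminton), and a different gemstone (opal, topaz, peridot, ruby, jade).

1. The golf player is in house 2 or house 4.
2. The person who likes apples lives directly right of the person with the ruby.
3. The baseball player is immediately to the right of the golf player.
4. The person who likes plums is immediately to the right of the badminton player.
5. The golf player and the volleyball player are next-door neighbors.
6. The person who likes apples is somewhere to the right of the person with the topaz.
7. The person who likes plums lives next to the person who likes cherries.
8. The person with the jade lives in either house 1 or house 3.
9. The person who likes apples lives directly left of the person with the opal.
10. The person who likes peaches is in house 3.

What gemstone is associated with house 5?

Clue 10: the person who likes peaches is in house 3.
House 4's gemstone must be peridot (nothing else left).
The only gemstone still possible for house 5 is opal.
From clue 9, the person who likes apples must be in house 4.
So house 2 gets topaz for gemstone.
Clue 2 places the person with the ruby in house 3.
Clue 7 places the person who likes plums in house 2.
By clue 7, the person who likes cherries is in house 1.
House 5's favorite fruit must be oranges (nothing else left).
So house 1 gets jade for gemstone.
Clue 4: the badminton player is in house 1.
The baseball player is narrowed to house 3 or 5; consider each.
Placing it in house 3 leads to a contradiction, so it's in house 5.
Clue 3 places the golf player in house 4.
That leaves hockey as the sport for house 2.
That leaves volleyball as the sport for house 3.
So: house 1 = cherries/badminton/jade, house 2 = plums/hockey/topaz, house 3 = peaches/volleyball/ruby, house 4 = apples/golf/peridot, house 5 = oranges/baseball/opal.

opal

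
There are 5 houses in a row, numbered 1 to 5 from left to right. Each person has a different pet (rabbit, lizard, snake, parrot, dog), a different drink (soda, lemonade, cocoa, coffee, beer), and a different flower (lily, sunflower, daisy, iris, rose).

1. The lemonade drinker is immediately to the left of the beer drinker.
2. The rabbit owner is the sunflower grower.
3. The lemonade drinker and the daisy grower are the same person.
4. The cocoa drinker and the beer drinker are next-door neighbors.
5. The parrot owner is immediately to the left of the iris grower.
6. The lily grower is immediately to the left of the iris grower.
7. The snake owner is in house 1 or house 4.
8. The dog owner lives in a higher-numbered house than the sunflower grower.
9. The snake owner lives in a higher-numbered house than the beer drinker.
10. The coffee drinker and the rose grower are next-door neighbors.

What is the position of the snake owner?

4

From clue 9, the snake owner must be in house 4.
So house 5 gets rose for flower.
Clue 10 places the coffee drinker in house 4.
That leaves soda as the drink for house 5.
So house 4 gets iris for flower.
By clue 5, the parrot owner is in house 3.
Clue 6 places the lily grower in house 3.
The dog owner is narrowed to house 2 or 5; consider each.
Placing it in house 2 leads to a contradiction, so it's in house 5.
The lizard owner is narrowed to house 1 or 2; consider each.
Placing it in house 2 leads to a contradiction, so it's in house 1.
That leaves rabbit as the pet for house 2.
By clue 2, the sunflower grower is in house 2.
The only flower still possible for house 1 is daisy.
From clue 3, the lemonade drinker must be in house 1.
By clue 1, the beer drinker is in house 2.
Clue 4 places the cocoa drinker in house 3.
So: house 1 = lizard/lemonade/daisy, house 2 = rabbit/beer/sunflower, house 3 = parrot/cocoa/lily, house 4 = snake/coffee/iris, house 5 = dog/soda/rose.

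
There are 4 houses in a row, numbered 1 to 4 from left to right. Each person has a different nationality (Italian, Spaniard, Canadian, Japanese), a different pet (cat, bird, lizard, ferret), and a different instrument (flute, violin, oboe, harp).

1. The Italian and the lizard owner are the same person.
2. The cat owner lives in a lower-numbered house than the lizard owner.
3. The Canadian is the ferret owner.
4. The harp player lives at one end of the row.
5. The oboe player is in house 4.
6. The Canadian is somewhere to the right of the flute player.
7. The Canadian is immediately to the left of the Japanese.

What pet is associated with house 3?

Clue 5 places the oboe player in house 4.
So house 1 gets harp for instrument.
Clue 6: the Canadian is in house 3.
Clue 6 places the flute player in house 2.
From clue 7, the Japanese must be in house 4.
So house 1 gets Spaniard for nationality.
That leaves Italian as the nationality for house 2.
So house 3 gets violin for instrument.
By clue 1, the lizard owner is in house 2.
The cat owner is in house 1 (clue 2).
From clue 3, the ferret owner must be in house 3.
House 4 pet: only bird fits.
So: house 1 = Spaniard/cat/harp, house 2 = Italian/lizard/flute, house 3 = Canadian/ferret/violin, house 4 = Japanese/bird/oboe.

ferret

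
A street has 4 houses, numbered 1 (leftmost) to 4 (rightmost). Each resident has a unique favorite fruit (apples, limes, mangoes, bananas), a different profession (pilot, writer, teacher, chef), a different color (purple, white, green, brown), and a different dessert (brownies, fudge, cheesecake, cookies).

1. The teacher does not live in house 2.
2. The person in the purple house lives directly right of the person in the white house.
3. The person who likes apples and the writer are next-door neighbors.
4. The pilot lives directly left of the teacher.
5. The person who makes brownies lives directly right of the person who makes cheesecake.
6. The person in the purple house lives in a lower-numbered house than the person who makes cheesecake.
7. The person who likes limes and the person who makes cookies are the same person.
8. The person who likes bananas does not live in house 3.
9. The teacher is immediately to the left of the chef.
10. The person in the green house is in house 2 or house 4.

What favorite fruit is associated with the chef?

bananas

Clue 6: the person in the purple house is in house 2.
Clue 6: the person who makes cheesecake is in house 3.
Clue 9 places the teacher in house 3.
The chef is in house 4 (clue 9).
That leaves writer as the profession for house 1.
So house 2 gets pilot for profession.
So house 4 gets green for color.
The person in the white house is in house 1 (clue 2).
By clue 3, the person who likes apples is in house 2.
From clue 5, the person who makes brownies must be in house 4.
So house 3 gets mangoes for favorite fruit.
The only color still possible for house 3 is brown.
By clue 7, the person who likes limes is in house 1.
By clue 7, the person who makes cookies is in house 1.
House 4's favorite fruit must be bananas (nothing else left).
House 2 dessert: only fudge fits.
So: house 1 = limes/writer/white/cookies, house 2 = apples/pilot/purple/fudge, house 3 = mangoes/teacher/brown/cheesecake, house 4 = bananas/chef/green/brownies.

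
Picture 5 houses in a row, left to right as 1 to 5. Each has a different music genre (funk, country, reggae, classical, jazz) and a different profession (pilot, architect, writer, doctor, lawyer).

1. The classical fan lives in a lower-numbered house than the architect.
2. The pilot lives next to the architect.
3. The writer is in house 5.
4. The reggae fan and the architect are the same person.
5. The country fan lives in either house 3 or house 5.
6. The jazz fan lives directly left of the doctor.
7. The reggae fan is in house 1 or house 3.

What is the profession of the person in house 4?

pilot

From clue 3, the writer must be in house 5.
Clue 7: the reggae fan is in house 3.
The architect is in house 3 (clue 4).
House 4's music genre must be funk (nothing else left).
The only music genre still possible for house 5 is country.
The only profession still possible for house 2 is doctor.
Clue 2 places the pilot in house 4.
By clue 6, the jazz fan is in house 1.
House 2 music genre: only classical fits.
So house 1 gets lawyer for profession.
So: house 1 = jazz/lawyer, house 2 = classical/doctor, house 3 = reggae/architect, house 4 = funk/pilot, house 5 = country/writer.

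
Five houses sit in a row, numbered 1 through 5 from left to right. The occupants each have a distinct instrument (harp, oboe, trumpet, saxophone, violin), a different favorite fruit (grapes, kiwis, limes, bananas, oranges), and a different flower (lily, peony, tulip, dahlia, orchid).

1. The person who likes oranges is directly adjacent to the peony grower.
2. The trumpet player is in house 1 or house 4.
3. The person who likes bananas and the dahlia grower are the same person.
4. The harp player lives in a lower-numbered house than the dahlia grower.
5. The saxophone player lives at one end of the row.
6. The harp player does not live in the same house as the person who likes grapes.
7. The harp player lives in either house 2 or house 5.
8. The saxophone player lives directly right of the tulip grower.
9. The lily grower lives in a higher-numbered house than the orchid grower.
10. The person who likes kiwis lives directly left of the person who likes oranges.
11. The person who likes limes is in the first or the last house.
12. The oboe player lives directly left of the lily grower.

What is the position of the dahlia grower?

3

Clue 7 places the harp player in house 2.
By clue 8, the saxophone player is in house 5.
Clue 8: the tulip grower is in house 4.
That leaves violin as the instrument for house 3.
The oboe player is narrowed to house 1 or 4; consider each.
Placing it in house 1 leads to a contradiction, so it's in house 4.
Clue 12 places the lily grower in house 5.
That leaves trumpet as the instrument for house 1.
That leaves dahlia as the flower for house 3.
By clue 3, the person who likes bananas is in house 3.
So house 2 gets oranges for favorite fruit.
House 4 favorite fruit: only grapes fits.
House 5 favorite fruit: only limes fits.
By clue 1, the peony grower is in house 1.
House 1 favorite fruit: only kiwis fits.
House 2's flower must be orchid (nothing else left).
So: house 1 = trumpet/kiwis/peony, house 2 = harp/oranges/orchid, house 3 = violin/bananas/dahlia, house 4 = oboe/grapes/tulip, house 5 = saxophone/limes/lily.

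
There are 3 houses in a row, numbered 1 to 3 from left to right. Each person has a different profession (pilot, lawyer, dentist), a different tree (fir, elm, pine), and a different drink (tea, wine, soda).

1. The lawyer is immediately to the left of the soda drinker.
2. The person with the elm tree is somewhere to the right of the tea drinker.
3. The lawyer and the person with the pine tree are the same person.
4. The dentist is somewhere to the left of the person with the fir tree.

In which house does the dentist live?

2

House 3 profession: only pilot fits.
House 1 tree: only pine fits.
From clue 3, the lawyer must be in house 1.
So house 2 gets dentist for profession.
Clue 1 places the soda drinker in house 2.
From clue 4, the person with the fir tree must be in house 3.
So house 2 gets elm for tree.
The only drink still possible for house 3 is wine.
House 1 drink: only tea fits.
So: house 1 = lawyer/pine/tea, house 2 = dentist/elm/soda, house 3 = pilot/fir/wine.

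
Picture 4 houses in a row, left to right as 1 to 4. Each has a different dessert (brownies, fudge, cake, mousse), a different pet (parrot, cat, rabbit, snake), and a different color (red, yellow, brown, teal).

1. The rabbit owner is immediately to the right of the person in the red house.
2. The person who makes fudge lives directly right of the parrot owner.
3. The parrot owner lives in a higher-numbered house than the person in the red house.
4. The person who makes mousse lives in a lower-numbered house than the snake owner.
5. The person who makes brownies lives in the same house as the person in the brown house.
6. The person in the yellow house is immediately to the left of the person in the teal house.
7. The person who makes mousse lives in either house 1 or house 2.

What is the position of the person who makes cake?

3

House 1 pet: only cat fits.
House 4's pet must be snake (nothing else left).
The person who makes fudge is narrowed to house 3 or 4; consider each.
Placing it in house 3 leads to a contradiction, so it's in house 4.
From clue 2, the parrot owner must be in house 3.
That leaves rabbit as the pet for house 2.
Clue 1 places the person in the red house in house 1.
That leaves teal as the color for house 4.
The person in the yellow house is in house 3 (clue 6).
House 2's color must be brown (nothing else left).
From clue 5, the person who makes brownies must be in house 2.
The only dessert still possible for house 1 is mousse.
The only dessert still possible for house 3 is cake.
So: house 1 = mousse/cat/red, house 2 = brownies/rabbit/brown, house 3 = cake/parrot/yellow, house 4 = fudge/snake/teal.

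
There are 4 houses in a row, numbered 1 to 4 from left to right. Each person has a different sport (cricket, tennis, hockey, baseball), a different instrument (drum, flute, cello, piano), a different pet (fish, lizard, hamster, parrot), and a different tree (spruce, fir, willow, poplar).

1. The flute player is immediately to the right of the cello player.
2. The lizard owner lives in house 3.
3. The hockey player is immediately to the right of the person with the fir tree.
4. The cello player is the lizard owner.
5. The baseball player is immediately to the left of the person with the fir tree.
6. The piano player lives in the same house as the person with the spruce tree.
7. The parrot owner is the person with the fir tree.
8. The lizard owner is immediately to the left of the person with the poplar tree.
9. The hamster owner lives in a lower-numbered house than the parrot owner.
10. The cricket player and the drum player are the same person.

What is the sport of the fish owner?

tennis

Clue 2: the lizard owner is in house 3.
Clue 4: the cello player is in house 3.
Clue 8 places the person with the poplar tree in house 4.
House 2 pet: only parrot fits.
That leaves fish as the pet for house 4.
Clue 1: the flute player is in house 4.
From clue 7, the person with the fir tree must be in house 2.
That leaves hamster as the pet for house 1.
House 3's tree must be willow (nothing else left).
By clue 3, the hockey player is in house 3.
Clue 5 places the baseball player in house 1.
The piano player is in house 1 (clue 6).
That leaves tennis as the sport for house 4.
House 2's instrument must be drum (nothing else left).
That leaves spruce as the tree for house 1.
That leaves cricket as the sport for house 2.
So: house 1 = baseball/piano/hamster/spruce, house 2 = cricket/drum/parrot/fir, house 3 = hockey/cello/lizard/willow, house 4 = tennis/flute/fish/poplar.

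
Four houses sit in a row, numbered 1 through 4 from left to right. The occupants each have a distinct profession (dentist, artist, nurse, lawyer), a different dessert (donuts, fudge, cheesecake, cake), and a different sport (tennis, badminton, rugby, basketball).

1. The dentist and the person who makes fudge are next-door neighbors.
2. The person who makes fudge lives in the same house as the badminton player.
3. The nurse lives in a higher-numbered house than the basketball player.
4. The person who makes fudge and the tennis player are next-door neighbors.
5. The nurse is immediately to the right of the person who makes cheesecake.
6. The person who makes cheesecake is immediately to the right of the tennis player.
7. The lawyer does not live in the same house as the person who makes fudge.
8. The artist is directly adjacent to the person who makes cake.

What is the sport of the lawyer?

House 4 sport: only rugby fits.
The nurse is narrowed to house 3 or 4; consider each.
Placing it in house 3 leads to a contradiction, so it's in house 4.
By clue 5, the person who makes cheesecake is in house 3.
By clue 6, the tennis player is in house 2.
Clue 2: the person who makes fudge is in house 1.
Clue 2 places the badminton player in house 1.
That leaves basketball as the sport for house 3.
By clue 1, the dentist is in house 2.
That leaves artist as the profession for house 1.
House 3 profession: only lawyer fits.
Clue 8: the person who makes cake is in house 2.
So house 4 gets donuts for dessert.
So: house 1 = artist/fudge/badminton, house 2 = dentist/cake/tennis, house 3 = lawyer/cheesecake/basketball, house 4 = nurse/donuts/rugby.

basketball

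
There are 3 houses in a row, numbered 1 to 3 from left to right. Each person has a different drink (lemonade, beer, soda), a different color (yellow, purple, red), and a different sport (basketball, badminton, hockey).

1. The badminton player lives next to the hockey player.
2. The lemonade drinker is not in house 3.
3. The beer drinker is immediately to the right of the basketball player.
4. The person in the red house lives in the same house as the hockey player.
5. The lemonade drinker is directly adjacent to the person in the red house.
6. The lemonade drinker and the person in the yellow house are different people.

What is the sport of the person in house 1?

The beer drinker is narrowed to house 2 or 3; consider each.
Placing it in house 3 leads to a contradiction, so it's in house 2.
From clue 3, the basketball player must be in house 1.
That leaves soda as the drink for house 3.
The person in the red house is in house 2 (clue 5).
That leaves lemonade as the drink for house 1.
House 1 color: only purple fits.
So house 3 gets yellow for color.
By clue 4, the hockey player is in house 2.
The only sport still possible for house 3 is badminton.
So: house 1 = lemonade/purple/basketball, house 2 = beer/red/hockey, house 3 = soda/yellow/badminton.

basketball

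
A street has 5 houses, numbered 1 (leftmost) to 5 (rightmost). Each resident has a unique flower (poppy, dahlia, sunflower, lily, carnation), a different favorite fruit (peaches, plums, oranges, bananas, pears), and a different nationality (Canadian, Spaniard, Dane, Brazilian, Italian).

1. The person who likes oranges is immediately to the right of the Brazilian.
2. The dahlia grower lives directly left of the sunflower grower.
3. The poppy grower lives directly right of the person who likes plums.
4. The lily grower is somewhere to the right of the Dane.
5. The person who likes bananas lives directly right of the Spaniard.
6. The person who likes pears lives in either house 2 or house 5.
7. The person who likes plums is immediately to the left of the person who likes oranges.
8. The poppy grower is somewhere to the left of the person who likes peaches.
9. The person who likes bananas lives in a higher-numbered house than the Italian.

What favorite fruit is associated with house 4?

That leaves plums as the favorite fruit for house 1.
The only nationality still possible for house 5 is Canadian.
The poppy grower is in house 2 (clue 3).
The person who likes oranges is in house 2 (clue 7).
House 5 favorite fruit: only pears fits.
The Brazilian is in house 1 (clue 1).
That leaves carnation as the flower for house 1.
That leaves Dane as the nationality for house 4.
Clue 4: the lily grower is in house 5.
That leaves dahlia as the flower for house 3.
The only flower still possible for house 4 is sunflower.
The person who likes bananas is narrowed to house 3 or 4; consider each.
Placing it in house 3 leads to a contradiction, so it's in house 4.
Clue 5: the Spaniard is in house 3.
House 3's favorite fruit must be peaches (nothing else left).
House 2's nationality must be Italian (nothing else left).
So: house 1 = carnation/plums/Brazilian, house 2 = poppy/oranges/Italian, house 3 = dahlia/peaches/Spaniard, house 4 = sunflower/bananas/Dane, house 5 = lily/pears/Canadian.

bananas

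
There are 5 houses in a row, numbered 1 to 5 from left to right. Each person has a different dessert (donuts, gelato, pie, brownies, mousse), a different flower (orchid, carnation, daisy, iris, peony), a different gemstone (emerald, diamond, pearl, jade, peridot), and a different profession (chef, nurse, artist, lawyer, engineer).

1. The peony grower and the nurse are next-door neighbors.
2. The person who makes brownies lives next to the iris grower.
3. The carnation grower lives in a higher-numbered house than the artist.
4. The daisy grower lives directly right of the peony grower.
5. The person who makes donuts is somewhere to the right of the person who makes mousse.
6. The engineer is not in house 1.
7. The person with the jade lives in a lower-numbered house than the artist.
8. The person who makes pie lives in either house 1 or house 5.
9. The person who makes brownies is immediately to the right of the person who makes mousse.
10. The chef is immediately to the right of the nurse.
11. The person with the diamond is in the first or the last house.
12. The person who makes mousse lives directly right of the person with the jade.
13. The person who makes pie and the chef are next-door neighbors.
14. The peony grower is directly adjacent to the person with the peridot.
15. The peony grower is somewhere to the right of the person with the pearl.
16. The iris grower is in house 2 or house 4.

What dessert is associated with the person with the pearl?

mousse

So house 1 gets orchid for flower.
House 4's gemstone must be emerald (nothing else left).
House 2 gemstone: only pearl fits.
From clue 15, the peony grower must be in house 4.
So house 2 gets iris for flower.
Clue 1 places the nurse in house 3.
Clue 2: the person who makes brownies is in house 3.
Clue 4 places the daisy grower in house 5.
By clue 9, the person who makes mousse is in house 2.
The chef is in house 4 (clue 10).
Clue 12 places the person with the jade in house 1.
By clue 13, the person who makes pie is in house 5.
The only dessert still possible for house 1 is gelato.
House 4's dessert must be donuts (nothing else left).
The only flower still possible for house 3 is carnation.
House 3 gemstone: only peridot fits.
So house 5 gets diamond for gemstone.
House 1's profession must be lawyer (nothing else left).
House 2's profession must be artist (nothing else left).
So house 5 gets engineer for profession.
So: house 1 = gelato/orchid/jade/lawyer, house 2 = mousse/iris/pearl/artist, house 3 = brownies/carnation/peridot/nurse, house 4 = donuts/peony/emerald/chef, house 5 = pie/daisy/diamond/engineer.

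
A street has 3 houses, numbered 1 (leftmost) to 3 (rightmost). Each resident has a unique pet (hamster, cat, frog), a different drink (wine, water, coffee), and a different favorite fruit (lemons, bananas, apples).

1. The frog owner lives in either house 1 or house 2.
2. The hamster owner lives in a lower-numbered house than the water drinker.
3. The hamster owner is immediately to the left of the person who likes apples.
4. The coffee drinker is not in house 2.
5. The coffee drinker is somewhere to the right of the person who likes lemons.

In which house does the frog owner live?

The coffee drinker is in house 3 (clue 5).
So house 3 gets cat for pet.
So house 1 gets wine for drink.
House 2's drink must be water (nothing else left).
By clue 2, the hamster owner is in house 1.
Clue 3 places the person who likes apples in house 2.
So house 2 gets frog for pet.
House 3's favorite fruit must be bananas (nothing else left).
The only favorite fruit still possible for house 1 is lemons.
So: house 1 = hamster/wine/lemons, house 2 = frog/water/apples, house 3 = cat/coffee/bananas.

2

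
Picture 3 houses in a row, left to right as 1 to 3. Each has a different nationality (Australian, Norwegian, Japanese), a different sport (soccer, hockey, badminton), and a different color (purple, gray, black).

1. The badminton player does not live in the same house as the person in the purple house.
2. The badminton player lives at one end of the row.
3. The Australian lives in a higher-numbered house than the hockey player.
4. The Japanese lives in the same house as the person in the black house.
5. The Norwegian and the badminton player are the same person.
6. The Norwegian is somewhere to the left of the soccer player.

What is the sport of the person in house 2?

The Norwegian is in house 1 (clue 6).
Clue 5 places the badminton player in house 1.
House 3 sport: only soccer fits.
Clue 3 places the Australian in house 3.
So house 2 gets Japanese for nationality.
House 2 sport: only hockey fits.
So house 1 gets gray for color.
From clue 4, the person in the black house must be in house 2.
House 3 color: only purple fits.
So: house 1 = Norwegian/badminton/gray, house 2 = Japanese/hockey/black, house 3 = Australian/soccer/purple.

hockey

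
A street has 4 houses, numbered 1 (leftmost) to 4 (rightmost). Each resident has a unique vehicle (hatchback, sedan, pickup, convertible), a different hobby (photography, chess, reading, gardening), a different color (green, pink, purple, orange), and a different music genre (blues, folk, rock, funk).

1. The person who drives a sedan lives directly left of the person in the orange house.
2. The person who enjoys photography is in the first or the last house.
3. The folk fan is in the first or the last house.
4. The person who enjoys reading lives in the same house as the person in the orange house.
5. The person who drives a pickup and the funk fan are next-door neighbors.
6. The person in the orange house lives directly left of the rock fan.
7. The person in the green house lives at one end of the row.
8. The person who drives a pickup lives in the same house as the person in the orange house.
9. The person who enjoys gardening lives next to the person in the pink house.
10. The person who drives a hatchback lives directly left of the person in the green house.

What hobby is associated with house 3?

Clue 10: the person who drives a hatchback is in house 3.
The person in the green house is in house 4 (clue 10).
House 2 vehicle: only pickup fits.
So house 4 gets convertible for vehicle.
Clue 1 places the person in the orange house in house 2.
By clue 4, the person who enjoys reading is in house 2.
From clue 6, the rock fan must be in house 3.
So house 1 gets sedan for vehicle.
House 1's music genre must be funk (nothing else left).
That leaves blues as the music genre for house 2.
House 4's music genre must be folk (nothing else left).
Clue 9 places the person who enjoys gardening in house 4.
Clue 9 places the person in the pink house in house 3.
House 3 hobby: only chess fits.
That leaves purple as the color for house 1.
House 1's hobby must be photography (nothing else left).
So: house 1 = sedan/photography/purple/funk, house 2 = pickup/reading/orange/blues, house 3 = hatchback/chess/pink/rock, house 4 = convertible/gardening/green/folk.

chess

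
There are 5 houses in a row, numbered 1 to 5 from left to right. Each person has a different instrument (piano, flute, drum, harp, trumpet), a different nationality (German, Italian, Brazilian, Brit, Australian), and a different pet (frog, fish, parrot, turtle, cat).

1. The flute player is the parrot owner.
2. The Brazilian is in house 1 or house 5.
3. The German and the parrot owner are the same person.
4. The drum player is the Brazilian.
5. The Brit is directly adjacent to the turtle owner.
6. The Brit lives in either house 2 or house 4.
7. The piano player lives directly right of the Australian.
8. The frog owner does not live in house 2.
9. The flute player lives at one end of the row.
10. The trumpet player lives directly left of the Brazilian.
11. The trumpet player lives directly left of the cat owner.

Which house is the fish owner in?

Clue 10: the trumpet player is in house 4.
Clue 10: the Brazilian is in house 5.
Clue 11: the cat owner is in house 5.
Clue 1: the flute player is in house 1.
Clue 1: the parrot owner is in house 1.
From clue 3, the German must be in house 1.
From clue 4, the drum player must be in house 5.
The only nationality still possible for house 3 is Italian.
That leaves fish as the pet for house 2.
House 3's pet must be turtle (nothing else left).
The only pet still possible for house 4 is frog.
Clue 7 places the piano player in house 3.
Clue 7: the Australian is in house 2.
House 2 instrument: only harp fits.
The only nationality still possible for house 4 is Brit.
So: house 1 = flute/German/parrot, house 2 = harp/Australian/fish, house 3 = piano/Italian/turtle, house 4 = trumpet/Brit/frog, house 5 = drum/Brazilian/cat.

2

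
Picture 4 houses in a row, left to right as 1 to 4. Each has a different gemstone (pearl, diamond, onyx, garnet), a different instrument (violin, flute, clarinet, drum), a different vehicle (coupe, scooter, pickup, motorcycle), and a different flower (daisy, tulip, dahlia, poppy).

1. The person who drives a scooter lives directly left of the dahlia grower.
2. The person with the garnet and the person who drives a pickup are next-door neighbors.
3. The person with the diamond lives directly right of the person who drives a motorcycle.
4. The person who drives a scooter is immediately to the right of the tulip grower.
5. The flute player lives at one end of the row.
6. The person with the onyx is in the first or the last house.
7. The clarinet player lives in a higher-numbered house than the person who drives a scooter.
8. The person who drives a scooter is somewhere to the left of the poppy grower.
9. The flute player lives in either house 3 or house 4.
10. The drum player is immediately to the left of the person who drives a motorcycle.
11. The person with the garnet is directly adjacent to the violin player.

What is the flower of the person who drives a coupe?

poppy

By clue 9, the flute player is in house 4.
The only instrument still possible for house 3 is clarinet.
From clue 7, the person who drives a scooter must be in house 2.
So house 3 gets motorcycle for vehicle.
From clue 1, the dahlia grower must be in house 3.
By clue 3, the person with the diamond is in house 4.
From clue 4, the tulip grower must be in house 1.
The drum player is in house 2 (clue 10).
The only gemstone still possible for house 1 is onyx.
House 1's instrument must be violin (nothing else left).
House 2's flower must be daisy (nothing else left).
House 4's flower must be poppy (nothing else left).
From clue 11, the person with the garnet must be in house 2.
The only gemstone still possible for house 3 is pearl.
The person who drives a pickup is in house 1 (clue 2).
So house 4 gets coupe for vehicle.
So: house 1 = onyx/violin/pickup/tulip, house 2 = garnet/drum/scooter/daisy, house 3 = pearl/clarinet/motorcycle/dahlia, house 4 = diamond/flute/coupe/poppy.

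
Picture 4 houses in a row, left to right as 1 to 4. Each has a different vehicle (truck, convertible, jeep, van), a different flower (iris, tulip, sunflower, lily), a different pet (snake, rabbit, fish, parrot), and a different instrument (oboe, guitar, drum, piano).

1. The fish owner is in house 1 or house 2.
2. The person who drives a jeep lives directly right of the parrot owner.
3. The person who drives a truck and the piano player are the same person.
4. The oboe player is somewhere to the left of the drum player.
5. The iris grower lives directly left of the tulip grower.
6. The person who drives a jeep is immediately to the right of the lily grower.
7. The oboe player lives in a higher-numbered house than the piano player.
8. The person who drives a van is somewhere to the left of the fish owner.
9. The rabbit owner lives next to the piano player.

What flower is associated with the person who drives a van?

iris

From clue 8, the person who drives a van must be in house 1.
Clue 8: the fish owner is in house 2.
So house 4 gets snake for pet.
Clue 3: the person who drives a truck is in house 2.
Clue 3: the piano player is in house 2.
By clue 7, the oboe player is in house 3.
House 3's vehicle must be convertible (nothing else left).
That leaves jeep as the vehicle for house 4.
The only instrument still possible for house 1 is guitar.
House 4 instrument: only drum fits.
Clue 2 places the parrot owner in house 3.
Clue 6 places the lily grower in house 3.
House 1's pet must be rabbit (nothing else left).
Clue 5: the iris grower is in house 1.
By clue 5, the tulip grower is in house 2.
The only flower still possible for house 4 is sunflower.
So: house 1 = van/iris/rabbit/guitar, house 2 = truck/tulip/fish/piano, house 3 = convertible/lily/parrot/oboe, house 4 = jeep/sunflower/snake/drum.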